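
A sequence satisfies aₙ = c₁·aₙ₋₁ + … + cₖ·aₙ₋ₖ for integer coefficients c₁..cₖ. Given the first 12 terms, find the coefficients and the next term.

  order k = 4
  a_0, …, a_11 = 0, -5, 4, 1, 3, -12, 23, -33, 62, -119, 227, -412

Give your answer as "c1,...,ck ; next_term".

-1,1,0,2 ; 763

  a_4 = -1·1 + 1·4 + 0·-5 + 2·0 = 3
  a_5 = -1·3 + 1·1 + 0·4 + 2·-5 = -12
  a_6 = -1·-12 + 1·3 + 0·1 + 2·4 = 23
  a_7 = -1·23 + 1·-12 + 0·3 + 2·1 = -33
  a_8 = -1·-33 + 1·23 + 0·-12 + 2·3 = 62
  a_9 = -1·62 + 1·-33 + 0·23 + 2·-12 = -119
  a_10 = -1·-119 + 1·62 + 0·-33 + 2·23 = 227
  a_11 = -1·227 + 1·-119 + 0·62 + 2·-33 = -412
  a_12 = -1·-412 + 1·227 + 0·-119 + 2·62 = 763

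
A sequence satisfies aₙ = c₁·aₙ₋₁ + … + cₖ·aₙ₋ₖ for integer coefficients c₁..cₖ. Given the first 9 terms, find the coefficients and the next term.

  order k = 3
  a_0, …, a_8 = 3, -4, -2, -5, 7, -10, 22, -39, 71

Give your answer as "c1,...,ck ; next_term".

  a_3 = -1·-2 + 1·-4 + -1·3 = -5
  a_4 = -1·-5 + 1·-2 + -1·-4 = 7
  a_5 = -1·7 + 1·-5 + -1·-2 = -10
  a_6 = -1·-10 + 1·7 + -1·-5 = 22
  a_7 = -1·22 + 1·-10 + -1·7 = -39
  a_8 = -1·-39 + 1·22 + -1·-10 = 71
  a_9 = -1·71 + 1·-39 + -1·22 = -132

-1,1,-1 ; -132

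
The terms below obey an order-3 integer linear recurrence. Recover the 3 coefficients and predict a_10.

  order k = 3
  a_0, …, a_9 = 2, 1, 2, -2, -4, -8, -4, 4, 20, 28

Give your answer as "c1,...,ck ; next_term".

1,0,-2 ; 20

  a_3 = 1·2 + 0·1 + -2·2 = -2
  a_4 = 1·-2 + 0·2 + -2·1 = -4
  a_5 = 1·-4 + 0·-2 + -2·2 = -8
  a_6 = 1·-8 + 0·-4 + -2·-2 = -4
  a_7 = 1·-4 + 0·-8 + -2·-4 = 4
  a_8 = 1·4 + 0·-4 + -2·-8 = 20
  a_9 = 1·20 + 0·4 + -2·-4 = 28
  a_10 = 1·28 + 0·20 + -2·4 = 20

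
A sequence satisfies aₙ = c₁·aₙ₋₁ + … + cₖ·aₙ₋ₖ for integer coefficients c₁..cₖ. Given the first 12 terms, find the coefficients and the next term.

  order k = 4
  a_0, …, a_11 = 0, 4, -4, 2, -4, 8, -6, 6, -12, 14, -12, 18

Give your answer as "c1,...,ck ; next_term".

0,0,-1,1 ; -26

  a_4 = 0·2 + 0·-4 + -1·4 + 1·0 = -4
  a_5 = 0·-4 + 0·2 + -1·-4 + 1·4 = 8
  a_6 = 0·8 + 0·-4 + -1·2 + 1·-4 = -6
  a_7 = 0·-6 + 0·8 + -1·-4 + 1·2 = 6
  a_8 = 0·6 + 0·-6 + -1·8 + 1·-4 = -12
  a_9 = 0·-12 + 0·6 + -1·-6 + 1·8 = 14
  a_10 = 0·14 + 0·-12 + -1·6 + 1·-6 = -12
  a_11 = 0·-12 + 0·14 + -1·-12 + 1·6 = 18
  a_12 = 0·18 + 0·-12 + -1·14 + 1·-12 = -26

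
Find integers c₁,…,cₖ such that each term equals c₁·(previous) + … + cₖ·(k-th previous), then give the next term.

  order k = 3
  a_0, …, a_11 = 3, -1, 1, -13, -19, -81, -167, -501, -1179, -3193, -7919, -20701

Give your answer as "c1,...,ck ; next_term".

  a_3 = 2·1 + 3·-1 + -4·3 = -13
  a_4 = 2·-13 + 3·1 + -4·-1 = -19
  a_5 = 2·-19 + 3·-13 + -4·1 = -81
  a_6 = 2·-81 + 3·-19 + -4·-13 = -167
  a_7 = 2·-167 + 3·-81 + -4·-19 = -501
  a_8 = 2·-501 + 3·-167 + -4·-81 = -1179
  a_9 = 2·-1179 + 3·-501 + -4·-167 = -3193
  a_10 = 2·-3193 + 3·-1179 + -4·-501 = -7919
  a_11 = 2·-7919 + 3·-3193 + -4·-1179 = -20701
  a_12 = 2·-20701 + 3·-7919 + -4·-3193 = -52387

2,3,-4 ; -52387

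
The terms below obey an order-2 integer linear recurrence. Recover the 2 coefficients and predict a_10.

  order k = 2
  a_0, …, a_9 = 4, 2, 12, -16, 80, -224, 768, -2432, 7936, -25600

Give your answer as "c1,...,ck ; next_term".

-2,4 ; 82944

  a_2 = -2·2 + 4·4 = 12
  a_3 = -2·12 + 4·2 = -16
  a_4 = -2·-16 + 4·12 = 80
  a_5 = -2·80 + 4·-16 = -224
  a_6 = -2·-224 + 4·80 = 768
  a_7 = -2·768 + 4·-224 = -2432
  a_8 = -2·-2432 + 4·768 = 7936
  a_9 = -2·7936 + 4·-2432 = -25600
  a_10 = -2·-25600 + 4·7936 = 82944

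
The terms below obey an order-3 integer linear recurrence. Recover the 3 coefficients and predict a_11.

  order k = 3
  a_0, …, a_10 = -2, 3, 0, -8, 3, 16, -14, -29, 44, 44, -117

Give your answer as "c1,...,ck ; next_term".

  a_3 = 0·0 + -2·3 + 1·-2 = -8
  a_4 = 0·-8 + -2·0 + 1·3 = 3
  a_5 = 0·3 + -2·-8 + 1·0 = 16
  a_6 = 0·16 + -2·3 + 1·-8 = -14
  a_7 = 0·-14 + -2·16 + 1·3 = -29
  a_8 = 0·-29 + -2·-14 + 1·16 = 44
  a_9 = 0·44 + -2·-29 + 1·-14 = 44
  a_10 = 0·44 + -2·44 + 1·-29 = -117
  a_11 = 0·-117 + -2·44 + 1·44 = -44

0,-2,1 ; -44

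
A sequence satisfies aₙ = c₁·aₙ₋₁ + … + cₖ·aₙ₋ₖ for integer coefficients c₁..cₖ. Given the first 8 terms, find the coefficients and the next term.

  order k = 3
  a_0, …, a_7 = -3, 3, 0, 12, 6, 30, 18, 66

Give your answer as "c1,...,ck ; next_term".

1,2,-2 ; 42

  a_3 = 1·0 + 2·3 + -2·-3 = 12
  a_4 = 1·12 + 2·0 + -2·3 = 6
  a_5 = 1·6 + 2·12 + -2·0 = 30
  a_6 = 1·30 + 2·6 + -2·12 = 18
  a_7 = 1·18 + 2·30 + -2·6 = 66
  a_8 = 1·66 + 2·18 + -2·30 = 42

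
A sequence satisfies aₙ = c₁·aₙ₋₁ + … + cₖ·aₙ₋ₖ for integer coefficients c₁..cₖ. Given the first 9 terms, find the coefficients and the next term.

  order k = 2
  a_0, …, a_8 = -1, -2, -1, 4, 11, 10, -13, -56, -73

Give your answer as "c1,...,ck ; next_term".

  a_2 = 2·-2 + -3·-1 = -1
  a_3 = 2·-1 + -3·-2 = 4
  a_4 = 2·4 + -3·-1 = 11
  a_5 = 2·11 + -3·4 = 10
  a_6 = 2·10 + -3·11 = -13
  a_7 = 2·-13 + -3·10 = -56
  a_8 = 2·-56 + -3·-13 = -73
  a_9 = 2·-73 + -3·-56 = 22

2,-3 ; 22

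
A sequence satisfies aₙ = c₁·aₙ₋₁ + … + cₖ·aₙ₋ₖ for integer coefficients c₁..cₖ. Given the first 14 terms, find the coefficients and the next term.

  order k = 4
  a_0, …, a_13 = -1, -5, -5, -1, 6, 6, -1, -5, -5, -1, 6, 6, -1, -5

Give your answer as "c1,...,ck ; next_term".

0,-1,0,-1 ; -5

  a_4 = 0·-1 + -1·-5 + 0·-5 + -1·-1 = 6
  a_5 = 0·6 + -1·-1 + 0·-5 + -1·-5 = 6
  a_6 = 0·6 + -1·6 + 0·-1 + -1·-5 = -1
  a_7 = 0·-1 + -1·6 + 0·6 + -1·-1 = -5
  a_8 = 0·-5 + -1·-1 + 0·6 + -1·6 = -5
  a_9 = 0·-5 + -1·-5 + 0·-1 + -1·6 = -1
  a_10 = 0·-1 + -1·-5 + 0·-5 + -1·-1 = 6
  a_11 = 0·6 + -1·-1 + 0·-5 + -1·-5 = 6
  a_12 = 0·6 + -1·6 + 0·-1 + -1·-5 = -1
  a_13 = 0·-1 + -1·6 + 0·6 + -1·-1 = -5
  a_14 = 0·-5 + -1·-1 + 0·6 + -1·6 = -5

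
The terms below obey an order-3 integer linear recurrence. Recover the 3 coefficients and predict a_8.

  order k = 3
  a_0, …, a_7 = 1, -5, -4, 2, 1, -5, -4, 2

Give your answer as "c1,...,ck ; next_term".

1,-1,1 ; 1

  a_3 = 1·-4 + -1·-5 + 1·1 = 2
  a_4 = 1·2 + -1·-4 + 1·-5 = 1
  a_5 = 1·1 + -1·2 + 1·-4 = -5
  a_6 = 1·-5 + -1·1 + 1·2 = -4
  a_7 = 1·-4 + -1·-5 + 1·1 = 2
  a_8 = 1·2 + -1·-4 + 1·-5 = 1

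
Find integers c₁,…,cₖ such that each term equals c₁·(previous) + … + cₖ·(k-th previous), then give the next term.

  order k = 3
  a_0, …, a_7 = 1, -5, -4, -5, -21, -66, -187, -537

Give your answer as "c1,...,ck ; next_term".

  a_3 = 3·-4 + -1·-5 + 2·1 = -5
  a_4 = 3·-5 + -1·-4 + 2·-5 = -21
  a_5 = 3·-21 + -1·-5 + 2·-4 = -66
  a_6 = 3·-66 + -1·-21 + 2·-5 = -187
  a_7 = 3·-187 + -1·-66 + 2·-21 = -537
  a_8 = 3·-537 + -1·-187 + 2·-66 = -1556

3,-1,2 ; -1556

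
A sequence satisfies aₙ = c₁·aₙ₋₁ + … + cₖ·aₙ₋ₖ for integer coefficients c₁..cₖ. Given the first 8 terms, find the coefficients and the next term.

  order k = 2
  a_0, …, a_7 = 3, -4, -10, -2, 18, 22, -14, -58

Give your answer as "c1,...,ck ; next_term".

  a_2 = 1·-4 + -2·3 = -10
  a_3 = 1·-10 + -2·-4 = -2
  a_4 = 1·-2 + -2·-10 = 18
  a_5 = 1·18 + -2·-2 = 22
  a_6 = 1·22 + -2·18 = -14
  a_7 = 1·-14 + -2·22 = -58
  a_8 = 1·-58 + -2·-14 = -30

1,-2 ; -30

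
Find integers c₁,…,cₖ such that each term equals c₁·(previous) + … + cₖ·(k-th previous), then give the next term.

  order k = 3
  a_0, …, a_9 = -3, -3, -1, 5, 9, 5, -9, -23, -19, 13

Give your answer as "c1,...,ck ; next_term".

  a_3 = 1·-1 + -1·-3 + -1·-3 = 5
  a_4 = 1·5 + -1·-1 + -1·-3 = 9
  a_5 = 1·9 + -1·5 + -1·-1 = 5
  a_6 = 1·5 + -1·9 + -1·5 = -9
  a_7 = 1·-9 + -1·5 + -1·9 = -23
  a_8 = 1·-23 + -1·-9 + -1·5 = -19
  a_9 = 1·-19 + -1·-23 + -1·-9 = 13
  a_10 = 1·13 + -1·-19 + -1·-23 = 55

1,-1,-1 ; 55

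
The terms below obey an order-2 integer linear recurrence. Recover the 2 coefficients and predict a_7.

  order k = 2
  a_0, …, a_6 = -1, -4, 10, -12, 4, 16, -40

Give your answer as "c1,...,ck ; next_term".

-2,-2 ; 48

  a_2 = -2·-4 + -2·-1 = 10
  a_3 = -2·10 + -2·-4 = -12
  a_4 = -2·-12 + -2·10 = 4
  a_5 = -2·4 + -2·-12 = 16
  a_6 = -2·16 + -2·4 = -40
  a_7 = -2·-40 + -2·16 = 48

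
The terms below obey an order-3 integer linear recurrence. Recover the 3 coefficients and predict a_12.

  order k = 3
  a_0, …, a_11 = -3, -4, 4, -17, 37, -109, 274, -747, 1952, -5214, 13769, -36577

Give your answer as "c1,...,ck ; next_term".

-1,4,-1 ; 96867

  a_3 = -1·4 + 4·-4 + -1·-3 = -17
  a_4 = -1·-17 + 4·4 + -1·-4 = 37
  a_5 = -1·37 + 4·-17 + -1·4 = -109
  a_6 = -1·-109 + 4·37 + -1·-17 = 274
  a_7 = -1·274 + 4·-109 + -1·37 = -747
  a_8 = -1·-747 + 4·274 + -1·-109 = 1952
  a_9 = -1·1952 + 4·-747 + -1·274 = -5214
  a_10 = -1·-5214 + 4·1952 + -1·-747 = 13769
  a_11 = -1·13769 + 4·-5214 + -1·1952 = -36577
  a_12 = -1·-36577 + 4·13769 + -1·-5214 = 96867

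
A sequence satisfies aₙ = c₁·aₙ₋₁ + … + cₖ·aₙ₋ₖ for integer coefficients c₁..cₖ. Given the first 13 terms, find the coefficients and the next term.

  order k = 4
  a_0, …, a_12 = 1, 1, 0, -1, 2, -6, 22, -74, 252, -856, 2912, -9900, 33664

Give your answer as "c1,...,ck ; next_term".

-2,4,-2,2 ; -114464

  a_4 = -2·-1 + 4·0 + -2·1 + 2·1 = 2
  a_5 = -2·2 + 4·-1 + -2·0 + 2·1 = -6
  a_6 = -2·-6 + 4·2 + -2·-1 + 2·0 = 22
  a_7 = -2·22 + 4·-6 + -2·2 + 2·-1 = -74
  a_8 = -2·-74 + 4·22 + -2·-6 + 2·2 = 252
  a_9 = -2·252 + 4·-74 + -2·22 + 2·-6 = -856
  a_10 = -2·-856 + 4·252 + -2·-74 + 2·22 = 2912
  a_11 = -2·2912 + 4·-856 + -2·252 + 2·-74 = -9900
  a_12 = -2·-9900 + 4·2912 + -2·-856 + 2·252 = 33664
  a_13 = -2·33664 + 4·-9900 + -2·2912 + 2·-856 = -114464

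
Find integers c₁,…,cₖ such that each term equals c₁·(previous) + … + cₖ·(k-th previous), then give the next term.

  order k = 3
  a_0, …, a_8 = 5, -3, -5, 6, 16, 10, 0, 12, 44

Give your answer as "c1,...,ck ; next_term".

  a_3 = 2·-5 + -2·-3 + 2·5 = 6
  a_4 = 2·6 + -2·-5 + 2·-3 = 16
  a_5 = 2·16 + -2·6 + 2·-5 = 10
  a_6 = 2·10 + -2·16 + 2·6 = 0
  a_7 = 2·0 + -2·10 + 2·16 = 12
  a_8 = 2·12 + -2·0 + 2·10 = 44
  a_9 = 2·44 + -2·12 + 2·0 = 64

2,-2,2 ; 64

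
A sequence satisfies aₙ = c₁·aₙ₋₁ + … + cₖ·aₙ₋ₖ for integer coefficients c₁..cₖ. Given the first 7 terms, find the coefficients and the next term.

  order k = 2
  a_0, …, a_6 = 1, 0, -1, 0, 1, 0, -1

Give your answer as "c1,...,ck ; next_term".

0,-1 ; 0

  a_2 = 0·0 + -1·1 = -1
  a_3 = 0·-1 + -1·0 = 0
  a_4 = 0·0 + -1·-1 = 1
  a_5 = 0·1 + -1·0 = 0
  a_6 = 0·0 + -1·1 = -1
  a_7 = 0·-1 + -1·0 = 0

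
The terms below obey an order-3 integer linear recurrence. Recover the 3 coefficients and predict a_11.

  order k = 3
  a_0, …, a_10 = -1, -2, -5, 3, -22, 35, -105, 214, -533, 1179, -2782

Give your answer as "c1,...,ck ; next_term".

-2,2,3 ; 6323

  a_3 = -2·-5 + 2·-2 + 3·-1 = 3
  a_4 = -2·3 + 2·-5 + 3·-2 = -22
  a_5 = -2·-22 + 2·3 + 3·-5 = 35
  a_6 = -2·35 + 2·-22 + 3·3 = -105
  a_7 = -2·-105 + 2·35 + 3·-22 = 214
  a_8 = -2·214 + 2·-105 + 3·35 = -533
  a_9 = -2·-533 + 2·214 + 3·-105 = 1179
  a_10 = -2·1179 + 2·-533 + 3·214 = -2782
  a_11 = -2·-2782 + 2·1179 + 3·-533 = 6323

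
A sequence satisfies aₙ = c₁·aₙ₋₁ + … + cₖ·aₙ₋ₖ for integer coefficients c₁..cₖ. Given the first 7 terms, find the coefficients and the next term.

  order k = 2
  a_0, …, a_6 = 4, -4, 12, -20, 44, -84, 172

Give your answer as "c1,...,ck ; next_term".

-1,2 ; -340

  a_2 = -1·-4 + 2·4 = 12
  a_3 = -1·12 + 2·-4 = -20
  a_4 = -1·-20 + 2·12 = 44
  a_5 = -1·44 + 2·-20 = -84
  a_6 = -1·-84 + 2·44 = 172
  a_7 = -1·172 + 2·-84 = -340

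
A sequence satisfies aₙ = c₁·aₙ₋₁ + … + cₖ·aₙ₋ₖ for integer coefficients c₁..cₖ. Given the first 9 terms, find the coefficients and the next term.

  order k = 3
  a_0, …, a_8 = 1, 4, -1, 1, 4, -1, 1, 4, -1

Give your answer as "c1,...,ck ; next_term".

0,0,1 ; 1

  a_3 = 0·-1 + 0·4 + 1·1 = 1
  a_4 = 0·1 + 0·-1 + 1·4 = 4
  a_5 = 0·4 + 0·1 + 1·-1 = -1
  a_6 = 0·-1 + 0·4 + 1·1 = 1
  a_7 = 0·1 + 0·-1 + 1·4 = 4
  a_8 = 0·4 + 0·1 + 1·-1 = -1
  a_9 = 0·-1 + 0·4 + 1·1 = 1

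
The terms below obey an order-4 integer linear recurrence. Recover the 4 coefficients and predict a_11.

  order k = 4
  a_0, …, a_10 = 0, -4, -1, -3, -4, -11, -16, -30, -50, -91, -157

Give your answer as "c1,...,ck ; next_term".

1,1,0,1 ; -278

  a_4 = 1·-3 + 1·-1 + 0·-4 + 1·0 = -4
  a_5 = 1·-4 + 1·-3 + 0·-1 + 1·-4 = -11
  a_6 = 1·-11 + 1·-4 + 0·-3 + 1·-1 = -16
  a_7 = 1·-16 + 1·-11 + 0·-4 + 1·-3 = -30
  a_8 = 1·-30 + 1·-16 + 0·-11 + 1·-4 = -50
  a_9 = 1·-50 + 1·-30 + 0·-16 + 1·-11 = -91
  a_10 = 1·-91 + 1·-50 + 0·-30 + 1·-16 = -157
  a_11 = 1·-157 + 1·-91 + 0·-50 + 1·-30 = -278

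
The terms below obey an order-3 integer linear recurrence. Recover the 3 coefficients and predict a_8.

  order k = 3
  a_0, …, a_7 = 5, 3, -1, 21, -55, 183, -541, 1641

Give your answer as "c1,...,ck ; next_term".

  a_3 = -3·-1 + 1·3 + 3·5 = 21
  a_4 = -3·21 + 1·-1 + 3·3 = -55
  a_5 = -3·-55 + 1·21 + 3·-1 = 183
  a_6 = -3·183 + 1·-55 + 3·21 = -541
  a_7 = -3·-541 + 1·183 + 3·-55 = 1641
  a_8 = -3·1641 + 1·-541 + 3·183 = -4915

-3,1,3 ; -4915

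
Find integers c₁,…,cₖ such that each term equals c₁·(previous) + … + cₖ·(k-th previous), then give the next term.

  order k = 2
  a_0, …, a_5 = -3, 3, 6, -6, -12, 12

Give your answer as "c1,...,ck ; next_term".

  a_2 = 0·3 + -2·-3 = 6
  a_3 = 0·6 + -2·3 = -6
  a_4 = 0·-6 + -2·6 = -12
  a_5 = 0·-12 + -2·-6 = 12
  a_6 = 0·12 + -2·-12 = 24

0,-2 ; 24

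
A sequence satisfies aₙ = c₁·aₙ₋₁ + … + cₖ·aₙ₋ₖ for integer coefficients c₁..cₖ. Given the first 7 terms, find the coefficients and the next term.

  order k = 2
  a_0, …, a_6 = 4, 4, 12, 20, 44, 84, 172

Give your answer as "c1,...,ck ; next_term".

1,2 ; 340

  a_2 = 1·4 + 2·4 = 12
  a_3 = 1·12 + 2·4 = 20
  a_4 = 1·20 + 2·12 = 44
  a_5 = 1·44 + 2·20 = 84
  a_6 = 1·84 + 2·44 = 172
  a_7 = 1·172 + 2·84 = 340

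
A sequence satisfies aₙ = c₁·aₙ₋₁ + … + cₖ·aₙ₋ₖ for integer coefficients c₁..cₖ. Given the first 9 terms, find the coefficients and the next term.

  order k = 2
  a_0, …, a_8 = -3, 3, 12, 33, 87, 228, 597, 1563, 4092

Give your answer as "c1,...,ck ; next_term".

3,-1 ; 10713

  a_2 = 3·3 + -1·-3 = 12
  a_3 = 3·12 + -1·3 = 33
  a_4 = 3·33 + -1·12 = 87
  a_5 = 3·87 + -1·33 = 228
  a_6 = 3·228 + -1·87 = 597
  a_7 = 3·597 + -1·228 = 1563
  a_8 = 3·1563 + -1·597 = 4092
  a_9 = 3·4092 + -1·1563 = 10713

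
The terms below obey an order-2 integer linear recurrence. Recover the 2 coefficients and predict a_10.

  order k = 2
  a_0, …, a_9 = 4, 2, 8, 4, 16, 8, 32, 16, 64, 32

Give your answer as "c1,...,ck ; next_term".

0,2 ; 128

  a_2 = 0·2 + 2·4 = 8
  a_3 = 0·8 + 2·2 = 4
  a_4 = 0·4 + 2·8 = 16
  a_5 = 0·16 + 2·4 = 8
  a_6 = 0·8 + 2·16 = 32
  a_7 = 0·32 + 2·8 = 16
  a_8 = 0·16 + 2·32 = 64
  a_9 = 0·64 + 2·16 = 32
  a_10 = 0·32 + 2·64 = 128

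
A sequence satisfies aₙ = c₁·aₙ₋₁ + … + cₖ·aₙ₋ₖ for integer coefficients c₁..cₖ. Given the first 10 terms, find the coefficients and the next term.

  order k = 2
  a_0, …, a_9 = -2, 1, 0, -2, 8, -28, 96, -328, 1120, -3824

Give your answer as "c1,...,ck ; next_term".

  a_2 = -4·1 + -2·-2 = 0
  a_3 = -4·0 + -2·1 = -2
  a_4 = -4·-2 + -2·0 = 8
  a_5 = -4·8 + -2·-2 = -28
  a_6 = -4·-28 + -2·8 = 96
  a_7 = -4·96 + -2·-28 = -328
  a_8 = -4·-328 + -2·96 = 1120
  a_9 = -4·1120 + -2·-328 = -3824
  a_10 = -4·-3824 + -2·1120 = 13056

-4,-2 ; 13056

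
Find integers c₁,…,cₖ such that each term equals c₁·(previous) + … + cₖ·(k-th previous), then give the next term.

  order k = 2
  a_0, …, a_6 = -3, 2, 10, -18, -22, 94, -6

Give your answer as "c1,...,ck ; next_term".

-1,-4 ; -370

  a_2 = -1·2 + -4·-3 = 10
  a_3 = -1·10 + -4·2 = -18
  a_4 = -1·-18 + -4·10 = -22
  a_5 = -1·-22 + -4·-18 = 94
  a_6 = -1·94 + -4·-22 = -6
  a_7 = -1·-6 + -4·94 = -370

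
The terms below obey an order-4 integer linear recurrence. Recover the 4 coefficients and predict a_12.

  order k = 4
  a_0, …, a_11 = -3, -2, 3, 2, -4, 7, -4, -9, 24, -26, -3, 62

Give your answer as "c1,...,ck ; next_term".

  a_4 = -1·2 + -1·3 + 1·-2 + -1·-3 = -4
  a_5 = -1·-4 + -1·2 + 1·3 + -1·-2 = 7
  a_6 = -1·7 + -1·-4 + 1·2 + -1·3 = -4
  a_7 = -1·-4 + -1·7 + 1·-4 + -1·2 = -9
  a_8 = -1·-9 + -1·-4 + 1·7 + -1·-4 = 24
  a_9 = -1·24 + -1·-9 + 1·-4 + -1·7 = -26
  a_10 = -1·-26 + -1·24 + 1·-9 + -1·-4 = -3
  a_11 = -1·-3 + -1·-26 + 1·24 + -1·-9 = 62
  a_12 = -1·62 + -1·-3 + 1·-26 + -1·24 = -109

-1,-1,1,-1 ; -109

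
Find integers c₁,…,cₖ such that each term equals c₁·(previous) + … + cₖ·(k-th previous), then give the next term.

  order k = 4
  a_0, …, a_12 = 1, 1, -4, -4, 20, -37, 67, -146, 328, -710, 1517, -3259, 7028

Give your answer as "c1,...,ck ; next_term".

-3,-3,-3,-1 ; -15148

  a_4 = -3·-4 + -3·-4 + -3·1 + -1·1 = 20
  a_5 = -3·20 + -3·-4 + -3·-4 + -1·1 = -37
  a_6 = -3·-37 + -3·20 + -3·-4 + -1·-4 = 67
  a_7 = -3·67 + -3·-37 + -3·20 + -1·-4 = -146
  a_8 = -3·-146 + -3·67 + -3·-37 + -1·20 = 328
  a_9 = -3·328 + -3·-146 + -3·67 + -1·-37 = -710
  a_10 = -3·-710 + -3·328 + -3·-146 + -1·67 = 1517
  a_11 = -3·1517 + -3·-710 + -3·328 + -1·-146 = -3259
  a_12 = -3·-3259 + -3·1517 + -3·-710 + -1·328 = 7028
  a_13 = -3·7028 + -3·-3259 + -3·1517 + -1·-710 = -15148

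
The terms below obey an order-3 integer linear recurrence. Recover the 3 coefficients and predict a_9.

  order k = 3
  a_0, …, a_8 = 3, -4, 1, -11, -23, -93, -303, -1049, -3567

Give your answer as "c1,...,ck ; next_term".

  a_3 = 3·1 + 2·-4 + -2·3 = -11
  a_4 = 3·-11 + 2·1 + -2·-4 = -23
  a_5 = 3·-23 + 2·-11 + -2·1 = -93
  a_6 = 3·-93 + 2·-23 + -2·-11 = -303
  a_7 = 3·-303 + 2·-93 + -2·-23 = -1049
  a_8 = 3·-1049 + 2·-303 + -2·-93 = -3567
  a_9 = 3·-3567 + 2·-1049 + -2·-303 = -12193

3,2,-2 ; -12193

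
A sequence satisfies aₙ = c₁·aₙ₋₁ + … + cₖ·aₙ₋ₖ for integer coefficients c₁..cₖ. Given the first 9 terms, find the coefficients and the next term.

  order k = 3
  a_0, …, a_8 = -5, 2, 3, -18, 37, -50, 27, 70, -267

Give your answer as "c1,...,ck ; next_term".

  a_3 = -2·3 + -1·2 + 2·-5 = -18
  a_4 = -2·-18 + -1·3 + 2·2 = 37
  a_5 = -2·37 + -1·-18 + 2·3 = -50
  a_6 = -2·-50 + -1·37 + 2·-18 = 27
  a_7 = -2·27 + -1·-50 + 2·37 = 70
  a_8 = -2·70 + -1·27 + 2·-50 = -267
  a_9 = -2·-267 + -1·70 + 2·27 = 518

-2,-1,2 ; 518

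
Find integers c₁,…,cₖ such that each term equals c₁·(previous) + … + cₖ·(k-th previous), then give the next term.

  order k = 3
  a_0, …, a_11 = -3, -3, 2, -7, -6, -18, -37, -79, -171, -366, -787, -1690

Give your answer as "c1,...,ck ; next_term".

  a_3 = 1·2 + 2·-3 + 1·-3 = -7
  a_4 = 1·-7 + 2·2 + 1·-3 = -6
  a_5 = 1·-6 + 2·-7 + 1·2 = -18
  a_6 = 1·-18 + 2·-6 + 1·-7 = -37
  a_7 = 1·-37 + 2·-18 + 1·-6 = -79
  a_8 = 1·-79 + 2·-37 + 1·-18 = -171
  a_9 = 1·-171 + 2·-79 + 1·-37 = -366
  a_10 = 1·-366 + 2·-171 + 1·-79 = -787
  a_11 = 1·-787 + 2·-366 + 1·-171 = -1690
  a_12 = 1·-1690 + 2·-787 + 1·-366 = -3630

1,2,1 ; -3630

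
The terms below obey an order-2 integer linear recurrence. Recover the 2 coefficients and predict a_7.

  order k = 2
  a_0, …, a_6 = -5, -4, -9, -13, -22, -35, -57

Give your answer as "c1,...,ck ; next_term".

1,1 ; -92

  a_2 = 1·-4 + 1·-5 = -9
  a_3 = 1·-9 + 1·-4 = -13
  a_4 = 1·-13 + 1·-9 = -22
  a_5 = 1·-22 + 1·-13 = -35
  a_6 = 1·-35 + 1·-22 = -57
  a_7 = 1·-57 + 1·-35 = -92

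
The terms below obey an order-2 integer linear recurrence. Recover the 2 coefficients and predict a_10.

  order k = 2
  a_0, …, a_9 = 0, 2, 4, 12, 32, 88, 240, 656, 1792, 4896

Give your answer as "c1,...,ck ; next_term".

2,2 ; 13376

  a_2 = 2·2 + 2·0 = 4
  a_3 = 2·4 + 2·2 = 12
  a_4 = 2·12 + 2·4 = 32
  a_5 = 2·32 + 2·12 = 88
  a_6 = 2·88 + 2·32 = 240
  a_7 = 2·240 + 2·88 = 656
  a_8 = 2·656 + 2·240 = 1792
  a_9 = 2·1792 + 2·656 = 4896
  a_10 = 2·4896 + 2·1792 = 13376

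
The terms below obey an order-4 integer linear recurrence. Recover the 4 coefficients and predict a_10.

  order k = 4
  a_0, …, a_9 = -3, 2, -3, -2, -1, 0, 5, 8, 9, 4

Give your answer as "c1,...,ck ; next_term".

  a_4 = 1·-2 + 0·-3 + -1·2 + -1·-3 = -1
  a_5 = 1·-1 + 0·-2 + -1·-3 + -1·2 = 0
  a_6 = 1·0 + 0·-1 + -1·-2 + -1·-3 = 5
  a_7 = 1·5 + 0·0 + -1·-1 + -1·-2 = 8
  a_8 = 1·8 + 0·5 + -1·0 + -1·-1 = 9
  a_9 = 1·9 + 0·8 + -1·5 + -1·0 = 4
  a_10 = 1·4 + 0·9 + -1·8 + -1·5 = -9

1,0,-1,-1 ; -9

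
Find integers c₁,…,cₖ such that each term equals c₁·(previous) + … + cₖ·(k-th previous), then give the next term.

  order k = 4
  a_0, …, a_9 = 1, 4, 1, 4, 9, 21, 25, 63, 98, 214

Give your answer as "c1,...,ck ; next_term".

0,2,1,3 ; 334

  a_4 = 0·4 + 2·1 + 1·4 + 3·1 = 9
  a_5 = 0·9 + 2·4 + 1·1 + 3·4 = 21
  a_6 = 0·21 + 2·9 + 1·4 + 3·1 = 25
  a_7 = 0·25 + 2·21 + 1·9 + 3·4 = 63
  a_8 = 0·63 + 2·25 + 1·21 + 3·9 = 98
  a_9 = 0·98 + 2·63 + 1·25 + 3·21 = 214
  a_10 = 0·214 + 2·98 + 1·63 + 3·25 = 334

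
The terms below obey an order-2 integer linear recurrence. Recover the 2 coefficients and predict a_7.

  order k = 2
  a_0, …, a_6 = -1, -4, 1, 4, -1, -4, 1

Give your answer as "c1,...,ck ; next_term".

  a_2 = 0·-4 + -1·-1 = 1
  a_3 = 0·1 + -1·-4 = 4
  a_4 = 0·4 + -1·1 = -1
  a_5 = 0·-1 + -1·4 = -4
  a_6 = 0·-4 + -1·-1 = 1
  a_7 = 0·1 + -1·-4 = 4

0,-1 ; 4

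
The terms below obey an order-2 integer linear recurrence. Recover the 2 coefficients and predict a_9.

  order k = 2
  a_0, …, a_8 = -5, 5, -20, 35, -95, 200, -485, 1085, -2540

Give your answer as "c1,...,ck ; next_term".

-1,3 ; 5795

  a_2 = -1·5 + 3·-5 = -20
  a_3 = -1·-20 + 3·5 = 35
  a_4 = -1·35 + 3·-20 = -95
  a_5 = -1·-95 + 3·35 = 200
  a_6 = -1·200 + 3·-95 = -485
  a_7 = -1·-485 + 3·200 = 1085
  a_8 = -1·1085 + 3·-485 = -2540
  a_9 = -1·-2540 + 3·1085 = 5795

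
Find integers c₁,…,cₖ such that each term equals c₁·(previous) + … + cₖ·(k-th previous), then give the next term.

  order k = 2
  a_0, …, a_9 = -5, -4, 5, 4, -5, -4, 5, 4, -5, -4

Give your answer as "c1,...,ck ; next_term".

0,-1 ; 5

  a_2 = 0·-4 + -1·-5 = 5
  a_3 = 0·5 + -1·-4 = 4
  a_4 = 0·4 + -1·5 = -5
  a_5 = 0·-5 + -1·4 = -4
  a_6 = 0·-4 + -1·-5 = 5
  a_7 = 0·5 + -1·-4 = 4
  a_8 = 0·4 + -1·5 = -5
  a_9 = 0·-5 + -1·4 = -4
  a_10 = 0·-4 + -1·-5 = 5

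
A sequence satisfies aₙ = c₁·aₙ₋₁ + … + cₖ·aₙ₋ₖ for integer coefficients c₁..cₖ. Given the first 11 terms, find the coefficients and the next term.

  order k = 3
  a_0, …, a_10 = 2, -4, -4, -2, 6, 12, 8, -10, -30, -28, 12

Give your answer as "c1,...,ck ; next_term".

1,-1,-1 ; 70

  a_3 = 1·-4 + -1·-4 + -1·2 = -2
  a_4 = 1·-2 + -1·-4 + -1·-4 = 6
  a_5 = 1·6 + -1·-2 + -1·-4 = 12
  a_6 = 1·12 + -1·6 + -1·-2 = 8
  a_7 = 1·8 + -1·12 + -1·6 = -10
  a_8 = 1·-10 + -1·8 + -1·12 = -30
  a_9 = 1·-30 + -1·-10 + -1·8 = -28
  a_10 = 1·-28 + -1·-30 + -1·-10 = 12
  a_11 = 1·12 + -1·-28 + -1·-30 = 70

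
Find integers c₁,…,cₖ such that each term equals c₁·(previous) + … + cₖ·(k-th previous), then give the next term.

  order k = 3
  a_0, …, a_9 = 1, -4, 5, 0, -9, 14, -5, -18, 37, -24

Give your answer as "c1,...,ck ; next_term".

  a_3 = -1·5 + -1·-4 + 1·1 = 0
  a_4 = -1·0 + -1·5 + 1·-4 = -9
  a_5 = -1·-9 + -1·0 + 1·5 = 14
  a_6 = -1·14 + -1·-9 + 1·0 = -5
  a_7 = -1·-5 + -1·14 + 1·-9 = -18
  a_8 = -1·-18 + -1·-5 + 1·14 = 37
  a_9 = -1·37 + -1·-18 + 1·-5 = -24
  a_10 = -1·-24 + -1·37 + 1·-18 = -31

-1,-1,1 ; -31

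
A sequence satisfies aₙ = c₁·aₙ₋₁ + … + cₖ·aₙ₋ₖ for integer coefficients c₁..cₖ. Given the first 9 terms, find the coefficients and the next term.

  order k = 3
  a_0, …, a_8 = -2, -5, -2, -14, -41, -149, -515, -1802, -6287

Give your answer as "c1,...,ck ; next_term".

3,2,-1 ; -21950

  a_3 = 3·-2 + 2·-5 + -1·-2 = -14
  a_4 = 3·-14 + 2·-2 + -1·-5 = -41
  a_5 = 3·-41 + 2·-14 + -1·-2 = -149
  a_6 = 3·-149 + 2·-41 + -1·-14 = -515
  a_7 = 3·-515 + 2·-149 + -1·-41 = -1802
  a_8 = 3·-1802 + 2·-515 + -1·-149 = -6287
  a_9 = 3·-6287 + 2·-1802 + -1·-515 = -21950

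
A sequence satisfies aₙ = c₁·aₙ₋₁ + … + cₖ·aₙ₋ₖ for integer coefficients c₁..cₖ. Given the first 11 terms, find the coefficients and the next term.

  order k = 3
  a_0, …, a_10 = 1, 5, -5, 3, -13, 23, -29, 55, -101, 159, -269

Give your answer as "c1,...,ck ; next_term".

-1,0,-2 ; 471

  a_3 = -1·-5 + 0·5 + -2·1 = 3
  a_4 = -1·3 + 0·-5 + -2·5 = -13
  a_5 = -1·-13 + 0·3 + -2·-5 = 23
  a_6 = -1·23 + 0·-13 + -2·3 = -29
  a_7 = -1·-29 + 0·23 + -2·-13 = 55
  a_8 = -1·55 + 0·-29 + -2·23 = -101
  a_9 = -1·-101 + 0·55 + -2·-29 = 159
  a_10 = -1·159 + 0·-101 + -2·55 = -269
  a_11 = -1·-269 + 0·159 + -2·-101 = 471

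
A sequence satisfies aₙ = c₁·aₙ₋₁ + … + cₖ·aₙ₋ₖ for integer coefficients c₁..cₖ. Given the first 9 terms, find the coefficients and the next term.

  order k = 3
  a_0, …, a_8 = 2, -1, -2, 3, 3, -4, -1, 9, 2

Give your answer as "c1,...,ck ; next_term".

1,-1,2 ; -9

  a_3 = 1·-2 + -1·-1 + 2·2 = 3
  a_4 = 1·3 + -1·-2 + 2·-1 = 3
  a_5 = 1·3 + -1·3 + 2·-2 = -4
  a_6 = 1·-4 + -1·3 + 2·3 = -1
  a_7 = 1·-1 + -1·-4 + 2·3 = 9
  a_8 = 1·9 + -1·-1 + 2·-4 = 2
  a_9 = 1·2 + -1·9 + 2·-1 = -9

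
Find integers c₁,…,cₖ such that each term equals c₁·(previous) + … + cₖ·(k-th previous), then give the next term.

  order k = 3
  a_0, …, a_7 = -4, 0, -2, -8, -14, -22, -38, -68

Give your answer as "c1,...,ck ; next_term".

  a_3 = 2·-2 + -1·0 + 1·-4 = -8
  a_4 = 2·-8 + -1·-2 + 1·0 = -14
  a_5 = 2·-14 + -1·-8 + 1·-2 = -22
  a_6 = 2·-22 + -1·-14 + 1·-8 = -38
  a_7 = 2·-38 + -1·-22 + 1·-14 = -68
  a_8 = 2·-68 + -1·-38 + 1·-22 = -120

2,-1,1 ; -120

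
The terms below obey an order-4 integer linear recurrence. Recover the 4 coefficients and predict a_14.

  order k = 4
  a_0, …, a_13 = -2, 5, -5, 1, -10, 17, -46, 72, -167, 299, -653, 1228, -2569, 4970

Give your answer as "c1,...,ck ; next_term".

  a_4 = -1·1 + 2·-5 + 1·5 + 2·-2 = -10
  a_5 = -1·-10 + 2·1 + 1·-5 + 2·5 = 17
  a_6 = -1·17 + 2·-10 + 1·1 + 2·-5 = -46
  a_7 = -1·-46 + 2·17 + 1·-10 + 2·1 = 72
  a_8 = -1·72 + 2·-46 + 1·17 + 2·-10 = -167
  a_9 = -1·-167 + 2·72 + 1·-46 + 2·17 = 299
  a_10 = -1·299 + 2·-167 + 1·72 + 2·-46 = -653
  a_11 = -1·-653 + 2·299 + 1·-167 + 2·72 = 1228
  a_12 = -1·1228 + 2·-653 + 1·299 + 2·-167 = -2569
  a_13 = -1·-2569 + 2·1228 + 1·-653 + 2·299 = 4970
  a_14 = -1·4970 + 2·-2569 + 1·1228 + 2·-653 = -10186

-1,2,1,2 ; -10186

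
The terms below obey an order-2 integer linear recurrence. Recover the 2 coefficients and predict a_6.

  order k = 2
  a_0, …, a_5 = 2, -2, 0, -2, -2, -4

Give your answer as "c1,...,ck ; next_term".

  a_2 = 1·-2 + 1·2 = 0
  a_3 = 1·0 + 1·-2 = -2
  a_4 = 1·-2 + 1·0 = -2
  a_5 = 1·-2 + 1·-2 = -4
  a_6 = 1·-4 + 1·-2 = -6

1,1 ; -6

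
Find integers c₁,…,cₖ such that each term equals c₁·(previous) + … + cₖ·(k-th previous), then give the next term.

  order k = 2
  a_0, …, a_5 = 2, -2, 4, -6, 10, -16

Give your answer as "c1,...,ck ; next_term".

-1,1 ; 26

  a_2 = -1·-2 + 1·2 = 4
  a_3 = -1·4 + 1·-2 = -6
  a_4 = -1·-6 + 1·4 = 10
  a_5 = -1·10 + 1·-6 = -16
  a_6 = -1·-16 + 1·10 = 26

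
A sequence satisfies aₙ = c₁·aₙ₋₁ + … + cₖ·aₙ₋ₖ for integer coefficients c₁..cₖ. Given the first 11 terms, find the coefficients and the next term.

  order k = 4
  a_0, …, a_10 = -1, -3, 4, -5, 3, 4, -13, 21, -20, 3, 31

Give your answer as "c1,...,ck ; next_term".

  a_4 = -1·-5 + 0·4 + 1·-3 + -1·-1 = 3
  a_5 = -1·3 + 0·-5 + 1·4 + -1·-3 = 4
  a_6 = -1·4 + 0·3 + 1·-5 + -1·4 = -13
  a_7 = -1·-13 + 0·4 + 1·3 + -1·-5 = 21
  a_8 = -1·21 + 0·-13 + 1·4 + -1·3 = -20
  a_9 = -1·-20 + 0·21 + 1·-13 + -1·4 = 3
  a_10 = -1·3 + 0·-20 + 1·21 + -1·-13 = 31
  a_11 = -1·31 + 0·3 + 1·-20 + -1·21 = -72

-1,0,1,-1 ; -72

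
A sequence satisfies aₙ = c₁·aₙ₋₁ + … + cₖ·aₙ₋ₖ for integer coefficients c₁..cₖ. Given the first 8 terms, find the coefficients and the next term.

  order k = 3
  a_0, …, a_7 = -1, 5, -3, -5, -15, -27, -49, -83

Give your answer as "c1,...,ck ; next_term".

2,0,-1 ; -139

  a_3 = 2·-3 + 0·5 + -1·-1 = -5
  a_4 = 2·-5 + 0·-3 + -1·5 = -15
  a_5 = 2·-15 + 0·-5 + -1·-3 = -27
  a_6 = 2·-27 + 0·-15 + -1·-5 = -49
  a_7 = 2·-49 + 0·-27 + -1·-15 = -83
  a_8 = 2·-83 + 0·-49 + -1·-27 = -139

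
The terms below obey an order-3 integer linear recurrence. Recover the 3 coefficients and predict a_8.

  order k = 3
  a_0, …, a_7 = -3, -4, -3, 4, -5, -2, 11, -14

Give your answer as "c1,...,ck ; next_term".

-1,-1,1 ; 1

  a_3 = -1·-3 + -1·-4 + 1·-3 = 4
  a_4 = -1·4 + -1·-3 + 1·-4 = -5
  a_5 = -1·-5 + -1·4 + 1·-3 = -2
  a_6 = -1·-2 + -1·-5 + 1·4 = 11
  a_7 = -1·11 + -1·-2 + 1·-5 = -14
  a_8 = -1·-14 + -1·11 + 1·-2 = 1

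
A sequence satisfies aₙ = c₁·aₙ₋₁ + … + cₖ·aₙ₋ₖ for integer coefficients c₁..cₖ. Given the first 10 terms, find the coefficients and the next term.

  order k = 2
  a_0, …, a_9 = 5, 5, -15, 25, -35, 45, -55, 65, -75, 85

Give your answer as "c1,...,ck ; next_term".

  a_2 = -2·5 + -1·5 = -15
  a_3 = -2·-15 + -1·5 = 25
  a_4 = -2·25 + -1·-15 = -35
  a_5 = -2·-35 + -1·25 = 45
  a_6 = -2·45 + -1·-35 = -55
  a_7 = -2·-55 + -1·45 = 65
  a_8 = -2·65 + -1·-55 = -75
  a_9 = -2·-75 + -1·65 = 85
  a_10 = -2·85 + -1·-75 = -95

-2,-1 ; -95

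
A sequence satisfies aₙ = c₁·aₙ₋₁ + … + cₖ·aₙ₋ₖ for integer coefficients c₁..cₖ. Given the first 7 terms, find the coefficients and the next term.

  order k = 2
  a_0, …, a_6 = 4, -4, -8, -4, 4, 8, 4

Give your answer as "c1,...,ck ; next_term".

  a_2 = 1·-4 + -1·4 = -8
  a_3 = 1·-8 + -1·-4 = -4
  a_4 = 1·-4 + -1·-8 = 4
  a_5 = 1·4 + -1·-4 = 8
  a_6 = 1·8 + -1·4 = 4
  a_7 = 1·4 + -1·8 = -4

1,-1 ; -4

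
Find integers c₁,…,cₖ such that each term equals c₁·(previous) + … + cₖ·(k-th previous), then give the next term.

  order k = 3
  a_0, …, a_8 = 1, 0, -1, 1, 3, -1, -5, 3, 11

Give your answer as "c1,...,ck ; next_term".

1,-2,2 ; -5

  a_3 = 1·-1 + -2·0 + 2·1 = 1
  a_4 = 1·1 + -2·-1 + 2·0 = 3
  a_5 = 1·3 + -2·1 + 2·-1 = -1
  a_6 = 1·-1 + -2·3 + 2·1 = -5
  a_7 = 1·-5 + -2·-1 + 2·3 = 3
  a_8 = 1·3 + -2·-5 + 2·-1 = 11
  a_9 = 1·11 + -2·3 + 2·-5 = -5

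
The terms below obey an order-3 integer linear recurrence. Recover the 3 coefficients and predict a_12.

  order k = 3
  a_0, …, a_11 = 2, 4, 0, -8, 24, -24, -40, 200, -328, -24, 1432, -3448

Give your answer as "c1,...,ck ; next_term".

  a_3 = -2·0 + -3·4 + 2·2 = -8
  a_4 = -2·-8 + -3·0 + 2·4 = 24
  a_5 = -2·24 + -3·-8 + 2·0 = -24
  a_6 = -2·-24 + -3·24 + 2·-8 = -40
  a_7 = -2·-40 + -3·-24 + 2·24 = 200
  a_8 = -2·200 + -3·-40 + 2·-24 = -328
  a_9 = -2·-328 + -3·200 + 2·-40 = -24
  a_10 = -2·-24 + -3·-328 + 2·200 = 1432
  a_11 = -2·1432 + -3·-24 + 2·-328 = -3448
  a_12 = -2·-3448 + -3·1432 + 2·-24 = 2552

-2,-3,2 ; 2552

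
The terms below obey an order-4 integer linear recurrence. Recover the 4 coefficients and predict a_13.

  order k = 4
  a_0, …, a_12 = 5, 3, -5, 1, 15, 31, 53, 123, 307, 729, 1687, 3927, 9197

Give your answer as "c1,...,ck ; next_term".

  a_4 = 2·1 + 0·-5 + 1·3 + 2·5 = 15
  a_5 = 2·15 + 0·1 + 1·-5 + 2·3 = 31
  a_6 = 2·31 + 0·15 + 1·1 + 2·-5 = 53
  a_7 = 2·53 + 0·31 + 1·15 + 2·1 = 123
  a_8 = 2·123 + 0·53 + 1·31 + 2·15 = 307
  a_9 = 2·307 + 0·123 + 1·53 + 2·31 = 729
  a_10 = 2·729 + 0·307 + 1·123 + 2·53 = 1687
  a_11 = 2·1687 + 0·729 + 1·307 + 2·123 = 3927
  a_12 = 2·3927 + 0·1687 + 1·729 + 2·307 = 9197
  a_13 = 2·9197 + 0·3927 + 1·1687 + 2·729 = 21539

2,0,1,2 ; 21539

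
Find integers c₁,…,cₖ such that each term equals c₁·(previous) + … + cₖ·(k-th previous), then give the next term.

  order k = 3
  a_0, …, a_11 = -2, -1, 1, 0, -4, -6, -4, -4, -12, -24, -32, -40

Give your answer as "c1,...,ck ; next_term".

2,-2,2 ; -64

  a_3 = 2·1 + -2·-1 + 2·-2 = 0
  a_4 = 2·0 + -2·1 + 2·-1 = -4
  a_5 = 2·-4 + -2·0 + 2·1 = -6
  a_6 = 2·-6 + -2·-4 + 2·0 = -4
  a_7 = 2·-4 + -2·-6 + 2·-4 = -4
  a_8 = 2·-4 + -2·-4 + 2·-6 = -12
  a_9 = 2·-12 + -2·-4 + 2·-4 = -24
  a_10 = 2·-24 + -2·-12 + 2·-4 = -32
  a_11 = 2·-32 + -2·-24 + 2·-12 = -40
  a_12 = 2·-40 + -2·-32 + 2·-24 = -64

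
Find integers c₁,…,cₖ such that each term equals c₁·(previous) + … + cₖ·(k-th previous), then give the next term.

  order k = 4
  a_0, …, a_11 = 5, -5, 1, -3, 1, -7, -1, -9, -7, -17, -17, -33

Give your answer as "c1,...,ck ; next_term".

  a_4 = 0·-3 + 1·1 + 1·-5 + 1·5 = 1
  a_5 = 0·1 + 1·-3 + 1·1 + 1·-5 = -7
  a_6 = 0·-7 + 1·1 + 1·-3 + 1·1 = -1
  a_7 = 0·-1 + 1·-7 + 1·1 + 1·-3 = -9
  a_8 = 0·-9 + 1·-1 + 1·-7 + 1·1 = -7
  a_9 = 0·-7 + 1·-9 + 1·-1 + 1·-7 = -17
  a_10 = 0·-17 + 1·-7 + 1·-9 + 1·-1 = -17
  a_11 = 0·-17 + 1·-17 + 1·-7 + 1·-9 = -33
  a_12 = 0·-33 + 1·-17 + 1·-17 + 1·-7 = -41

0,1,1,1 ; -41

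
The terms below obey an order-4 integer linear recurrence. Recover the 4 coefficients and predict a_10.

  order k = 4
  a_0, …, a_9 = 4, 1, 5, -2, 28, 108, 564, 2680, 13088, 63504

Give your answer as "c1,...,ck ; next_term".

4,4,0,4 ; 308624

  a_4 = 4·-2 + 4·5 + 0·1 + 4·4 = 28
  a_5 = 4·28 + 4·-2 + 0·5 + 4·1 = 108
  a_6 = 4·108 + 4·28 + 0·-2 + 4·5 = 564
  a_7 = 4·564 + 4·108 + 0·28 + 4·-2 = 2680
  a_8 = 4·2680 + 4·564 + 0·108 + 4·28 = 13088
  a_9 = 4·13088 + 4·2680 + 0·564 + 4·108 = 63504
  a_10 = 4·63504 + 4·13088 + 0·2680 + 4·564 = 308624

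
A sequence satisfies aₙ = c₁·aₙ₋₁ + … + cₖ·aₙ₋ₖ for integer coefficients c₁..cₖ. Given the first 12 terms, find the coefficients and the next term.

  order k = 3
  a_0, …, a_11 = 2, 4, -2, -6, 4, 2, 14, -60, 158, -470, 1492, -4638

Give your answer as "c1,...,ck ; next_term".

-3,-1,-4 ; 14302

  a_3 = -3·-2 + -1·4 + -4·2 = -6
  a_4 = -3·-6 + -1·-2 + -4·4 = 4
  a_5 = -3·4 + -1·-6 + -4·-2 = 2
  a_6 = -3·2 + -1·4 + -4·-6 = 14
  a_7 = -3·14 + -1·2 + -4·4 = -60
  a_8 = -3·-60 + -1·14 + -4·2 = 158
  a_9 = -3·158 + -1·-60 + -4·14 = -470
  a_10 = -3·-470 + -1·158 + -4·-60 = 1492
  a_11 = -3·1492 + -1·-470 + -4·158 = -4638
  a_12 = -3·-4638 + -1·1492 + -4·-470 = 14302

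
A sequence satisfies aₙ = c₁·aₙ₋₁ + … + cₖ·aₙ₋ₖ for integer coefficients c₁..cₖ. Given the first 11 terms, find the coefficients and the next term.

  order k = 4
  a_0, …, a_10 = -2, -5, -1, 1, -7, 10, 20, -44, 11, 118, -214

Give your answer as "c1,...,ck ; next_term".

0,-2,3,-3 ; -71

  a_4 = 0·1 + -2·-1 + 3·-5 + -3·-2 = -7
  a_5 = 0·-7 + -2·1 + 3·-1 + -3·-5 = 10
  a_6 = 0·10 + -2·-7 + 3·1 + -3·-1 = 20
  a_7 = 0·20 + -2·10 + 3·-7 + -3·1 = -44
  a_8 = 0·-44 + -2·20 + 3·10 + -3·-7 = 11
  a_9 = 0·11 + -2·-44 + 3·20 + -3·10 = 118
  a_10 = 0·118 + -2·11 + 3·-44 + -3·20 = -214
  a_11 = 0·-214 + -2·118 + 3·11 + -3·-44 = -71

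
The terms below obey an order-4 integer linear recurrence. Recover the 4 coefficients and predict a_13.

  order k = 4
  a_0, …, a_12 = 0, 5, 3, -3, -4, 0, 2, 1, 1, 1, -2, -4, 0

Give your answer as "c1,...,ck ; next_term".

  a_4 = 1·-3 + -2·3 + 1·5 + -1·0 = -4
  a_5 = 1·-4 + -2·-3 + 1·3 + -1·5 = 0
  a_6 = 1·0 + -2·-4 + 1·-3 + -1·3 = 2
  a_7 = 1·2 + -2·0 + 1·-4 + -1·-3 = 1
  a_8 = 1·1 + -2·2 + 1·0 + -1·-4 = 1
  a_9 = 1·1 + -2·1 + 1·2 + -1·0 = 1
  a_10 = 1·1 + -2·1 + 1·1 + -1·2 = -2
  a_11 = 1·-2 + -2·1 + 1·1 + -1·1 = -4
  a_12 = 1·-4 + -2·-2 + 1·1 + -1·1 = 0
  a_13 = 1·0 + -2·-4 + 1·-2 + -1·1 = 5

1,-2,1,-1 ; 5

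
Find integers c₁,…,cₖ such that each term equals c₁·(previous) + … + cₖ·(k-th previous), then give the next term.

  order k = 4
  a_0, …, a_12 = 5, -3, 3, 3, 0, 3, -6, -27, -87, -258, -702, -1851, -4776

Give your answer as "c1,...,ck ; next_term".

3,0,-2,-3 ; -12150

  a_4 = 3·3 + 0·3 + -2·-3 + -3·5 = 0
  a_5 = 3·0 + 0·3 + -2·3 + -3·-3 = 3
  a_6 = 3·3 + 0·0 + -2·3 + -3·3 = -6
  a_7 = 3·-6 + 0·3 + -2·0 + -3·3 = -27
  a_8 = 3·-27 + 0·-6 + -2·3 + -3·0 = -87
  a_9 = 3·-87 + 0·-27 + -2·-6 + -3·3 = -258
  a_10 = 3·-258 + 0·-87 + -2·-27 + -3·-6 = -702
  a_11 = 3·-702 + 0·-258 + -2·-87 + -3·-27 = -1851
  a_12 = 3·-1851 + 0·-702 + -2·-258 + -3·-87 = -4776
  a_13 = 3·-4776 + 0·-1851 + -2·-702 + -3·-258 = -12150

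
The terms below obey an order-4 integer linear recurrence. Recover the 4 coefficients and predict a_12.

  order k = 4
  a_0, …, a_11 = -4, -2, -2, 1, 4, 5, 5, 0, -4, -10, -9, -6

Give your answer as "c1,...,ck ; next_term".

0,1,-1,-1 ; 5

  a_4 = 0·1 + 1·-2 + -1·-2 + -1·-4 = 4
  a_5 = 0·4 + 1·1 + -1·-2 + -1·-2 = 5
  a_6 = 0·5 + 1·4 + -1·1 + -1·-2 = 5
  a_7 = 0·5 + 1·5 + -1·4 + -1·1 = 0
  a_8 = 0·0 + 1·5 + -1·5 + -1·4 = -4
  a_9 = 0·-4 + 1·0 + -1·5 + -1·5 = -10
  a_10 = 0·-10 + 1·-4 + -1·0 + -1·5 = -9
  a_11 = 0·-9 + 1·-10 + -1·-4 + -1·0 = -6
  a_12 = 0·-6 + 1·-9 + -1·-10 + -1·-4 = 5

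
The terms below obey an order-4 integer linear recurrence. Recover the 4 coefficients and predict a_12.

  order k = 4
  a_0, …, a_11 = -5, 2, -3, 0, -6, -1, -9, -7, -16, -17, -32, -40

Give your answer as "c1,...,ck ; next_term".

0,1,1,1 ; -65

  a_4 = 0·0 + 1·-3 + 1·2 + 1·-5 = -6
  a_5 = 0·-6 + 1·0 + 1·-3 + 1·2 = -1
  a_6 = 0·-1 + 1·-6 + 1·0 + 1·-3 = -9
  a_7 = 0·-9 + 1·-1 + 1·-6 + 1·0 = -7
  a_8 = 0·-7 + 1·-9 + 1·-1 + 1·-6 = -16
  a_9 = 0·-16 + 1·-7 + 1·-9 + 1·-1 = -17
  a_10 = 0·-17 + 1·-16 + 1·-7 + 1·-9 = -32
  a_11 = 0·-32 + 1·-17 + 1·-16 + 1·-7 = -40
  a_12 = 0·-40 + 1·-32 + 1·-17 + 1·-16 = -65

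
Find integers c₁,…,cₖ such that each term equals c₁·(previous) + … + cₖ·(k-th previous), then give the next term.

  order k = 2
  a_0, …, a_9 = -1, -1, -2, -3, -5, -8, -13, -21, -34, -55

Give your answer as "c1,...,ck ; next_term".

1,1 ; -89

  a_2 = 1·-1 + 1·-1 = -2
  a_3 = 1·-2 + 1·-1 = -3
  a_4 = 1·-3 + 1·-2 = -5
  a_5 = 1·-5 + 1·-3 = -8
  a_6 = 1·-8 + 1·-5 = -13
  a_7 = 1·-13 + 1·-8 = -21
  a_8 = 1·-21 + 1·-13 = -34
  a_9 = 1·-34 + 1·-21 = -55
  a_10 = 1·-55 + 1·-34 = -89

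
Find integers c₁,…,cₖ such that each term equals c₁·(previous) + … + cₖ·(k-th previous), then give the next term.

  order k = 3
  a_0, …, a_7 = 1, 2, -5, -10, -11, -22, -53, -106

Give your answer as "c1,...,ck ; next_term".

  a_3 = 2·-5 + -1·2 + 2·1 = -10
  a_4 = 2·-10 + -1·-5 + 2·2 = -11
  a_5 = 2·-11 + -1·-10 + 2·-5 = -22
  a_6 = 2·-22 + -1·-11 + 2·-10 = -53
  a_7 = 2·-53 + -1·-22 + 2·-11 = -106
  a_8 = 2·-106 + -1·-53 + 2·-22 = -203

2,-1,2 ; -203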